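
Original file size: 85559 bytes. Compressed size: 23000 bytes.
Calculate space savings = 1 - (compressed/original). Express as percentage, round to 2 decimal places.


ratio = compressed/original = 23000/85559 = 0.26882
savings = 1 - ratio = 1 - 0.26882 = 0.73118
as a percentage: 0.73118 * 100 = 73.12%

Space savings = 1 - 23000/85559 = 73.12%


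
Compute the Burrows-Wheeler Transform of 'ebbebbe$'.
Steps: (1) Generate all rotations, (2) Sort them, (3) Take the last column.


Rotations (sorted):
  0: $ebbebbe -> last char: e
  1: bbe$ebbe -> last char: e
  2: bbebbe$e -> last char: e
  3: be$ebbeb -> last char: b
  4: bebbe$eb -> last char: b
  5: e$ebbebb -> last char: b
  6: ebbe$ebb -> last char: b
  7: ebbebbe$ -> last char: $


BWT = eeebbbb$


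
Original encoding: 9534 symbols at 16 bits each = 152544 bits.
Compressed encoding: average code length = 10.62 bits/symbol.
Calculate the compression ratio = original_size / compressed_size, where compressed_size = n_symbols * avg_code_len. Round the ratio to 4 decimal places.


original_size = n_symbols * orig_bits = 9534 * 16 = 152544 bits
compressed_size = n_symbols * avg_code_len = 9534 * 10.62 = 101251.08 bits
ratio = original_size / compressed_size = 152544 / 101251.08 = 1.5066

Compression ratio = 1.5066


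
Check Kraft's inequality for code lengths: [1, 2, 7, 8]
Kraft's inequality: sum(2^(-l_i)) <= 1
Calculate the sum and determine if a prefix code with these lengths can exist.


Sum = 2^(-1) + 2^(-2) + 2^(-7) + 2^(-8)
    = 0.5 + 0.25 + 0.0078125 + 0.00390625
    = 195/256 = 0.76171875
Since 0.76171875 <= 1, Kraft's inequality IS satisfied.
A prefix code with these lengths CAN exist.

Kraft sum = 0.76171875. Satisfied.


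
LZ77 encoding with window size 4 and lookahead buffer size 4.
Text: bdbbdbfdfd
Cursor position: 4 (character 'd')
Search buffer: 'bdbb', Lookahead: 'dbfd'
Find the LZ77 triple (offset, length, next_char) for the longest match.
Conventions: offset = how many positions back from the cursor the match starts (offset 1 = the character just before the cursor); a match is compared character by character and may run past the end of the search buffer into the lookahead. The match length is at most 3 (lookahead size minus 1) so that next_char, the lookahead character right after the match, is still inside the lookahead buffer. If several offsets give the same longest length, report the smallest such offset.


Try each offset into the search buffer:
  offset=1 (pos 3, char 'b'): match length 0
  offset=2 (pos 2, char 'b'): match length 0
  offset=3 (pos 1, char 'd'): match length 2
  offset=4 (pos 0, char 'b'): match length 0
Longest match has length 2 at offset 3.
next_char = character at position 4 + 2 = 6 -> 'f'

Best match: offset=3, length=2 (matching 'db' starting at position 1)
LZ77 triple: (3, 2, 'f')


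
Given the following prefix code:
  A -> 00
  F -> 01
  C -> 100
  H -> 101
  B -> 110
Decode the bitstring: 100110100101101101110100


Decoding step by step:
Bits 100 -> C
Bits 110 -> B
Bits 100 -> C
Bits 101 -> H
Bits 101 -> H
Bits 101 -> H
Bits 110 -> B
Bits 100 -> C


Decoded message: CBCHHHBC


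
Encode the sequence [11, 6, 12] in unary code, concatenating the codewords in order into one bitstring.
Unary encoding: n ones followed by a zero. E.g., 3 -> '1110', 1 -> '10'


Encode each number as n ones followed by a terminating 0:
  11 -> 111111111110 (12 bits)
  6 -> 1111110 (7 bits)
  12 -> 1111111111110 (13 bits)
Total length = 12 + 7 + 13 = 32 bits.

Unary([11, 6, 12]) = 11111111111011111101111111111110 (32 bits)


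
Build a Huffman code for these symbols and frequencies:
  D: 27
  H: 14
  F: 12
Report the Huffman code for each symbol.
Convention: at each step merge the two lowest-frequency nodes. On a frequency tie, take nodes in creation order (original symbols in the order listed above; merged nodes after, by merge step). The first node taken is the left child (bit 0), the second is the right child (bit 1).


Huffman tree construction:
Step 1: Merge F(12) + H(14) = 26
Step 2: Merge (F+H)(26) + D(27) = 53
Read each symbol's code off the tree from the root (left child = 0, right child = 1).

Codes:
  D: 1 (length 1)
  H: 01 (length 2)
  F: 00 (length 2)
Average code length: 79/53 = 1.4906 bits/symbol


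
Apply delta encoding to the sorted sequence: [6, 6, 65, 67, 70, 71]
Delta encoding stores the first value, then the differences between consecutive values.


First value: 6
Deltas:
  6 - 6 = 0
  65 - 6 = 59
  67 - 65 = 2
  70 - 67 = 3
  71 - 70 = 1


Delta encoded: [6, 0, 59, 2, 3, 1]


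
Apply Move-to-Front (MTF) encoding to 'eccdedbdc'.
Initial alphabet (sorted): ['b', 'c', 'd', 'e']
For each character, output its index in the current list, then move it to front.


MTF encoding:
'e': index 3 in ['b', 'c', 'd', 'e'] -> ['e', 'b', 'c', 'd']
'c': index 2 in ['e', 'b', 'c', 'd'] -> ['c', 'e', 'b', 'd']
'c': index 0 in ['c', 'e', 'b', 'd'] -> ['c', 'e', 'b', 'd']
'd': index 3 in ['c', 'e', 'b', 'd'] -> ['d', 'c', 'e', 'b']
'e': index 2 in ['d', 'c', 'e', 'b'] -> ['e', 'd', 'c', 'b']
'd': index 1 in ['e', 'd', 'c', 'b'] -> ['d', 'e', 'c', 'b']
'b': index 3 in ['d', 'e', 'c', 'b'] -> ['b', 'd', 'e', 'c']
'd': index 1 in ['b', 'd', 'e', 'c'] -> ['d', 'b', 'e', 'c']
'c': index 3 in ['d', 'b', 'e', 'c'] -> ['c', 'd', 'b', 'e']


Output: [3, 2, 0, 3, 2, 1, 3, 1, 3]


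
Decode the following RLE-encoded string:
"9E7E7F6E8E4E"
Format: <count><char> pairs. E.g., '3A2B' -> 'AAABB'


Expanding each <count><char> pair:
  9E -> 'EEEEEEEEE'
  7E -> 'EEEEEEE'
  7F -> 'FFFFFFF'
  6E -> 'EEEEEE'
  8E -> 'EEEEEEEE'
  4E -> 'EEEE'

Decoded = EEEEEEEEEEEEEEEEFFFFFFFEEEEEEEEEEEEEEEEEE


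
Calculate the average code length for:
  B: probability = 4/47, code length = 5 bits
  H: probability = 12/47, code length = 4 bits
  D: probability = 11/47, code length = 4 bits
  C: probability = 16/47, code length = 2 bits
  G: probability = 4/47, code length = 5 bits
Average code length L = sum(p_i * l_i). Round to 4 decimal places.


Weighted contributions p_i * l_i:
  B: (4/47) * 5 = 20/47
  H: (12/47) * 4 = 48/47
  D: (11/47) * 4 = 44/47
  C: (16/47) * 2 = 32/47
  G: (4/47) * 5 = 20/47
Sum = (20 + 48 + 44 + 32 + 20)/47 = 164/47

L = 164/47 = 3.4894 bits/symbol


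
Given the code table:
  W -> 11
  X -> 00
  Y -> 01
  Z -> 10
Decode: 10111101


Decoding:
10 -> Z
11 -> W
11 -> W
01 -> Y


Result: ZWWY


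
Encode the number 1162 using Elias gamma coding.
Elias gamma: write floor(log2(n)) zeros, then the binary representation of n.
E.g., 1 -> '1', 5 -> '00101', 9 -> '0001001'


num_bits = floor(log2(1162)) + 1 = 11
leading_zeros = num_bits - 1 = 10
binary(1162) = 10010001010

Elias gamma(1162) = '0000000000' + '10010001010' = 000000000010010001010 (21 bits)


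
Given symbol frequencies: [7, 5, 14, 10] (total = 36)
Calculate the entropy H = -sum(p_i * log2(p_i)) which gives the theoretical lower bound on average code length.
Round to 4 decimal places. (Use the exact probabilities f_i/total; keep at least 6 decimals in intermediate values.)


Per-symbol terms -p_i * log2(p_i) with p_i = f_i/36:
  p = 7/36 = 0.194444: log2(p) = -2.362570, -p*log2(p) = 0.459389
  p = 5/36 = 0.138889: log2(p) = -2.847997, -p*log2(p) = 0.395555
  p = 14/36 = 0.388889: log2(p) = -1.362570, -p*log2(p) = 0.529888
  p = 10/36 = 0.277778: log2(p) = -1.847997, -p*log2(p) = 0.513332
H = 0.459389 + 0.395555 + 0.529888 + 0.513332 = 1.898164

H = 1.8982 bits/symbol


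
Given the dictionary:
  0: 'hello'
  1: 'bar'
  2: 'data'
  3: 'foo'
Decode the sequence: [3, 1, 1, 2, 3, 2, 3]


Look up each index in the dictionary:
  3 -> 'foo'
  1 -> 'bar'
  1 -> 'bar'
  2 -> 'data'
  3 -> 'foo'
  2 -> 'data'
  3 -> 'foo'

Decoded: "foo bar bar data foo data foo"


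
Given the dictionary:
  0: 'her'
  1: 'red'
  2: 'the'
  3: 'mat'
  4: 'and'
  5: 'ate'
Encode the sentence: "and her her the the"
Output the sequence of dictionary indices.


Look up each word in the dictionary:
  'and' -> 4
  'her' -> 0
  'her' -> 0
  'the' -> 2
  'the' -> 2

Encoded: [4, 0, 0, 2, 2]


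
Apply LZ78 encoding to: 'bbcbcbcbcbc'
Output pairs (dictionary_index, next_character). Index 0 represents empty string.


LZ78 encoding steps:
Dictionary: {0: ''}
Step 1: w='' (idx 0), next='b' -> output (0, 'b'), add 'b' as idx 1
Step 2: w='b' (idx 1), next='c' -> output (1, 'c'), add 'bc' as idx 2
Step 3: w='bc' (idx 2), next='b' -> output (2, 'b'), add 'bcb' as idx 3
Step 4: w='' (idx 0), next='c' -> output (0, 'c'), add 'c' as idx 4
Step 5: w='bcb' (idx 3), next='c' -> output (3, 'c'), add 'bcbc' as idx 5


Encoded: [(0, 'b'), (1, 'c'), (2, 'b'), (0, 'c'), (3, 'c')]


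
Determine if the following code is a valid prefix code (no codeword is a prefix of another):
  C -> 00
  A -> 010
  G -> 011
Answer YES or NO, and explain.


Checking each pair (does one codeword prefix another?):
  C='00' vs A='010': no prefix
  C='00' vs G='011': no prefix
  A='010' vs C='00': no prefix
  A='010' vs G='011': no prefix
  G='011' vs C='00': no prefix
  G='011' vs A='010': no prefix
No violation found over all pairs.

YES -- this is a valid prefix code. No codeword is a prefix of any other codeword.


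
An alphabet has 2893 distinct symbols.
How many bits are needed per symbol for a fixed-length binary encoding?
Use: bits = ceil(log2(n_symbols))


log2(2893) = 11.4984
Bracket: 2^11 = 2048 < 2893 <= 2^12 = 4096
So ceil(log2(2893)) = 12

bits = ceil(log2(2893)) = ceil(11.4984) = 12 bits


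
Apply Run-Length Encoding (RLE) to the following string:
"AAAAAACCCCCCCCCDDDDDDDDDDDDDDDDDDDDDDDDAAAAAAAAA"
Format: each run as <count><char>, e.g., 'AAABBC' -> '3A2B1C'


Scanning runs left to right:
  i=0: run of 'A' x 6 -> '6A'
  i=6: run of 'C' x 9 -> '9C'
  i=15: run of 'D' x 24 -> '24D'
  i=39: run of 'A' x 9 -> '9A'

RLE = 6A9C24D9A


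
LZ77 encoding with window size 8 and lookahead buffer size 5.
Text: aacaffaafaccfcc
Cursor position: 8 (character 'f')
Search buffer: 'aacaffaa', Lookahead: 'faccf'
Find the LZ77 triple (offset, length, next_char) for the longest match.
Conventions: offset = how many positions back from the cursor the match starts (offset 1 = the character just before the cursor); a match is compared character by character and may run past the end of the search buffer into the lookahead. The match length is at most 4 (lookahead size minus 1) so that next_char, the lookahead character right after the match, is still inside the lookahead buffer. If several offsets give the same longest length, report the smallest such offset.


Try each offset into the search buffer:
  offset=1 (pos 7, char 'a'): match length 0
  offset=2 (pos 6, char 'a'): match length 0
  offset=3 (pos 5, char 'f'): match length 2
  offset=4 (pos 4, char 'f'): match length 1
  offset=5 (pos 3, char 'a'): match length 0
  offset=6 (pos 2, char 'c'): match length 0
  offset=7 (pos 1, char 'a'): match length 0
  offset=8 (pos 0, char 'a'): match length 0
Longest match has length 2 at offset 3.
next_char = character at position 8 + 2 = 10 -> 'c'

Best match: offset=3, length=2 (matching 'fa' starting at position 5)
LZ77 triple: (3, 2, 'c')


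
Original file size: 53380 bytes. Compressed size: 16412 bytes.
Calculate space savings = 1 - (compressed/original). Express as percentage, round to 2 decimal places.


ratio = compressed/original = 16412/53380 = 0.307456
savings = 1 - ratio = 1 - 0.307456 = 0.692544
as a percentage: 0.692544 * 100 = 69.25%

Space savings = 1 - 16412/53380 = 69.25%


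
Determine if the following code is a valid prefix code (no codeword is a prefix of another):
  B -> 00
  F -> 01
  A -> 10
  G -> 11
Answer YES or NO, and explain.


Checking each pair (does one codeword prefix another?):
  B='00' vs F='01': no prefix
  B='00' vs A='10': no prefix
  B='00' vs G='11': no prefix
  F='01' vs B='00': no prefix
  F='01' vs A='10': no prefix
  F='01' vs G='11': no prefix
  A='10' vs B='00': no prefix
  A='10' vs F='01': no prefix
  A='10' vs G='11': no prefix
  G='11' vs B='00': no prefix
  G='11' vs F='01': no prefix
  G='11' vs A='10': no prefix
No violation found over all pairs.

YES -- this is a valid prefix code. No codeword is a prefix of any other codeword.


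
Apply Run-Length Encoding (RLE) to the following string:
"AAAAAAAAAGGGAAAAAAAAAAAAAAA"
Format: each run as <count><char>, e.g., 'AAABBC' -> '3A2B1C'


Scanning runs left to right:
  i=0: run of 'A' x 9 -> '9A'
  i=9: run of 'G' x 3 -> '3G'
  i=12: run of 'A' x 15 -> '15A'

RLE = 9A3G15A


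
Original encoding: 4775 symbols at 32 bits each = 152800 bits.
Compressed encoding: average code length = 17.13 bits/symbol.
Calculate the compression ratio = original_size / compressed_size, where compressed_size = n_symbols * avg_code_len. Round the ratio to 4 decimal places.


original_size = n_symbols * orig_bits = 4775 * 32 = 152800 bits
compressed_size = n_symbols * avg_code_len = 4775 * 17.13 = 81795.75 bits
ratio = original_size / compressed_size = 152800 / 81795.75 = 1.8681

Compression ratio = 1.8681


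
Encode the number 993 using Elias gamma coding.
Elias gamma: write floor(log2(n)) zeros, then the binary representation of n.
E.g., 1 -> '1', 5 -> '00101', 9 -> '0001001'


num_bits = floor(log2(993)) + 1 = 10
leading_zeros = num_bits - 1 = 9
binary(993) = 1111100001

Elias gamma(993) = '000000000' + '1111100001' = 0000000001111100001 (19 bits)


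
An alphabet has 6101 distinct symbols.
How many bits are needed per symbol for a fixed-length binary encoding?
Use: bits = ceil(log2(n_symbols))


log2(6101) = 12.5748
Bracket: 2^12 = 4096 < 6101 <= 2^13 = 8192
So ceil(log2(6101)) = 13

bits = ceil(log2(6101)) = ceil(12.5748) = 13 bits


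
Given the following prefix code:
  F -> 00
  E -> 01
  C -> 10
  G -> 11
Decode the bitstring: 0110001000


Decoding step by step:
Bits 01 -> E
Bits 10 -> C
Bits 00 -> F
Bits 10 -> C
Bits 00 -> F


Decoded message: ECFCF


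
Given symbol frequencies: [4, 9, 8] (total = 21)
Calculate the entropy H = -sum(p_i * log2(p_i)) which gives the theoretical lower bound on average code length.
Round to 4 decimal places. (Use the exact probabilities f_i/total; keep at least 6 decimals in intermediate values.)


Per-symbol terms -p_i * log2(p_i) with p_i = f_i/21:
  p = 4/21 = 0.190476: log2(p) = -2.392317, -p*log2(p) = 0.455680
  p = 9/21 = 0.428571: log2(p) = -1.222392, -p*log2(p) = 0.523882
  p = 8/21 = 0.380952: log2(p) = -1.392317, -p*log2(p) = 0.530407
H = 0.455680 + 0.523882 + 0.530407 = 1.509969

H = 1.51 bits/symbol


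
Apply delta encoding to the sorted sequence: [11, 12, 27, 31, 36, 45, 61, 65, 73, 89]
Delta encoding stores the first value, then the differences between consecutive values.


First value: 11
Deltas:
  12 - 11 = 1
  27 - 12 = 15
  31 - 27 = 4
  36 - 31 = 5
  45 - 36 = 9
  61 - 45 = 16
  65 - 61 = 4
  73 - 65 = 8
  89 - 73 = 16


Delta encoded: [11, 1, 15, 4, 5, 9, 16, 4, 8, 16]


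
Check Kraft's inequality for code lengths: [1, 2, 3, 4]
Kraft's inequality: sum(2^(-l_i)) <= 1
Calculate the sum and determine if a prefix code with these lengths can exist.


Sum = 2^(-1) + 2^(-2) + 2^(-3) + 2^(-4)
    = 0.5 + 0.25 + 0.125 + 0.0625
    = 15/16 = 0.9375
Since 0.9375 <= 1, Kraft's inequality IS satisfied.
A prefix code with these lengths CAN exist.

Kraft sum = 0.9375. Satisfied.


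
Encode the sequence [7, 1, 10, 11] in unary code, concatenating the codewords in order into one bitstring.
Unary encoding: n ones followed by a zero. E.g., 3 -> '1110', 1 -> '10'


Encode each number as n ones followed by a terminating 0:
  7 -> 11111110 (8 bits)
  1 -> 10 (2 bits)
  10 -> 11111111110 (11 bits)
  11 -> 111111111110 (12 bits)
Total length = 8 + 2 + 11 + 12 = 33 bits.

Unary([7, 1, 10, 11]) = 111111101011111111110111111111110 (33 bits)


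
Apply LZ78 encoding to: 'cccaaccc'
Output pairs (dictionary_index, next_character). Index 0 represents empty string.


LZ78 encoding steps:
Dictionary: {0: ''}
Step 1: w='' (idx 0), next='c' -> output (0, 'c'), add 'c' as idx 1
Step 2: w='c' (idx 1), next='c' -> output (1, 'c'), add 'cc' as idx 2
Step 3: w='' (idx 0), next='a' -> output (0, 'a'), add 'a' as idx 3
Step 4: w='a' (idx 3), next='c' -> output (3, 'c'), add 'ac' as idx 4
Step 5: w='cc' (idx 2), end of input -> output (2, '')


Encoded: [(0, 'c'), (1, 'c'), (0, 'a'), (3, 'c'), (2, '')]


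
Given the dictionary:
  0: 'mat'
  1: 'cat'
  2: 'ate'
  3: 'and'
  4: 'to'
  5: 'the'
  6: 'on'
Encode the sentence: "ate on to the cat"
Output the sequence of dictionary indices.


Look up each word in the dictionary:
  'ate' -> 2
  'on' -> 6
  'to' -> 4
  'the' -> 5
  'cat' -> 1

Encoded: [2, 6, 4, 5, 1]


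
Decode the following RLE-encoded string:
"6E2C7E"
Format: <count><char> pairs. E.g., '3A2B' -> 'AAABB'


Expanding each <count><char> pair:
  6E -> 'EEEEEE'
  2C -> 'CC'
  7E -> 'EEEEEEE'

Decoded = EEEEEECCEEEEEEE


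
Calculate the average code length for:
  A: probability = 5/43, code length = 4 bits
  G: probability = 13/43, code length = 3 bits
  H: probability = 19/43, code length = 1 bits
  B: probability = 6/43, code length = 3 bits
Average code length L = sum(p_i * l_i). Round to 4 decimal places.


Weighted contributions p_i * l_i:
  A: (5/43) * 4 = 20/43
  G: (13/43) * 3 = 39/43
  H: (19/43) * 1 = 19/43
  B: (6/43) * 3 = 18/43
Sum = (20 + 39 + 19 + 18)/43 = 96/43

L = 96/43 = 2.2326 bits/symbol


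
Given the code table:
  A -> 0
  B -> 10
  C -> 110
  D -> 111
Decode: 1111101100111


Decoding:
111 -> D
110 -> C
110 -> C
0 -> A
111 -> D


Result: DCCAD


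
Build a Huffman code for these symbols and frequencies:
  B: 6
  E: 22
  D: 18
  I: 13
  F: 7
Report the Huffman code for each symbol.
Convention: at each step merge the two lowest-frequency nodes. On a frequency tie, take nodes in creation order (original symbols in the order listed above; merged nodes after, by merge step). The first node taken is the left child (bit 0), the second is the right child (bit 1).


Huffman tree construction:
Step 1: Merge B(6) + F(7) = 13
Step 2: Merge I(13) + (B+F)(13) = 26
Step 3: Merge D(18) + E(22) = 40
Step 4: Merge (I+(B+F))(26) + (D+E)(40) = 66
Read each symbol's code off the tree from the root (left child = 0, right child = 1).

Codes:
  B: 010 (length 3)
  E: 11 (length 2)
  D: 10 (length 2)
  I: 00 (length 2)
  F: 011 (length 3)
Average code length: 145/66 = 2.1970 bits/symbol


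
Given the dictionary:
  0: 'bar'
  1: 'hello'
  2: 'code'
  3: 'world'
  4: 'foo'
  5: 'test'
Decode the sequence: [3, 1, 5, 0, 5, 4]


Look up each index in the dictionary:
  3 -> 'world'
  1 -> 'hello'
  5 -> 'test'
  0 -> 'bar'
  5 -> 'test'
  4 -> 'foo'

Decoded: "world hello test bar test foo"


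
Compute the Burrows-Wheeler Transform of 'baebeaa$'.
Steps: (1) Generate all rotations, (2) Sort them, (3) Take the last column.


Rotations (sorted):
  0: $baebeaa -> last char: a
  1: a$baebea -> last char: a
  2: aa$baebe -> last char: e
  3: aebeaa$b -> last char: b
  4: baebeaa$ -> last char: $
  5: beaa$bae -> last char: e
  6: eaa$baeb -> last char: b
  7: ebeaa$ba -> last char: a


BWT = aaeb$eba


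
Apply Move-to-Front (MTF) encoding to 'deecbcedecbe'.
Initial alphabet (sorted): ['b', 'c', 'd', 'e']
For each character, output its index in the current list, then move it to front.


MTF encoding:
'd': index 2 in ['b', 'c', 'd', 'e'] -> ['d', 'b', 'c', 'e']
'e': index 3 in ['d', 'b', 'c', 'e'] -> ['e', 'd', 'b', 'c']
'e': index 0 in ['e', 'd', 'b', 'c'] -> ['e', 'd', 'b', 'c']
'c': index 3 in ['e', 'd', 'b', 'c'] -> ['c', 'e', 'd', 'b']
'b': index 3 in ['c', 'e', 'd', 'b'] -> ['b', 'c', 'e', 'd']
'c': index 1 in ['b', 'c', 'e', 'd'] -> ['c', 'b', 'e', 'd']
'e': index 2 in ['c', 'b', 'e', 'd'] -> ['e', 'c', 'b', 'd']
'd': index 3 in ['e', 'c', 'b', 'd'] -> ['d', 'e', 'c', 'b']
'e': index 1 in ['d', 'e', 'c', 'b'] -> ['e', 'd', 'c', 'b']
'c': index 2 in ['e', 'd', 'c', 'b'] -> ['c', 'e', 'd', 'b']
'b': index 3 in ['c', 'e', 'd', 'b'] -> ['b', 'c', 'e', 'd']
'e': index 2 in ['b', 'c', 'e', 'd'] -> ['e', 'b', 'c', 'd']


Output: [2, 3, 0, 3, 3, 1, 2, 3, 1, 2, 3, 2]


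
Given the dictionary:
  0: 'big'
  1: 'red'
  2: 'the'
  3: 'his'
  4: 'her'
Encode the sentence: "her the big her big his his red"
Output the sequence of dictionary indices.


Look up each word in the dictionary:
  'her' -> 4
  'the' -> 2
  'big' -> 0
  'her' -> 4
  'big' -> 0
  'his' -> 3
  'his' -> 3
  'red' -> 1

Encoded: [4, 2, 0, 4, 0, 3, 3, 1]


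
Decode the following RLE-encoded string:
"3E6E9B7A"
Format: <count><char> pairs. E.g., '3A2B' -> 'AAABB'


Expanding each <count><char> pair:
  3E -> 'EEE'
  6E -> 'EEEEEE'
  9B -> 'BBBBBBBBB'
  7A -> 'AAAAAAA'

Decoded = EEEEEEEEEBBBBBBBBBAAAAAAA


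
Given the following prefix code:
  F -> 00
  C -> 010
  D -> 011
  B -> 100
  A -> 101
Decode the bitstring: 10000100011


Decoding step by step:
Bits 100 -> B
Bits 00 -> F
Bits 100 -> B
Bits 011 -> D


Decoded message: BFBD


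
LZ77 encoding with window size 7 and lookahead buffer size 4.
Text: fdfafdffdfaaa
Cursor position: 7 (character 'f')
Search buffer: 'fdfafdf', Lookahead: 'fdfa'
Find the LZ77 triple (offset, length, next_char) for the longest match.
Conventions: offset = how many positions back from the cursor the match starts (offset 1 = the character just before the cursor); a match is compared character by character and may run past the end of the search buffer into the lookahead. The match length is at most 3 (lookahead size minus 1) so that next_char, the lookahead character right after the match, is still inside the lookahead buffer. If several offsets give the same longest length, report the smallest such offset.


Try each offset into the search buffer:
  offset=1 (pos 6, char 'f'): match length 1
  offset=2 (pos 5, char 'd'): match length 0
  offset=3 (pos 4, char 'f'): match length 3
  offset=4 (pos 3, char 'a'): match length 0
  offset=5 (pos 2, char 'f'): match length 1
  offset=6 (pos 1, char 'd'): match length 0
  offset=7 (pos 0, char 'f'): match length 3
Longest match has length 3, found at offsets 3, 7; take the smallest, offset 3.
next_char = character at position 7 + 3 = 10 -> 'a'

Best match: offset=3, length=3 (matching 'fdf' starting at position 4)
LZ77 triple: (3, 3, 'a')


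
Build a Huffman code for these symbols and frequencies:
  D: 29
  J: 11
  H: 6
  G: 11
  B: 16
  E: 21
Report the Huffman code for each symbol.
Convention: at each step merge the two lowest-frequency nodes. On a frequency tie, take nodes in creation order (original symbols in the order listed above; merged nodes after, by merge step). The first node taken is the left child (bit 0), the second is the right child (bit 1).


Huffman tree construction:
Step 1: Merge H(6) + J(11) = 17
Step 2: Merge G(11) + B(16) = 27
Step 3: Merge (H+J)(17) + E(21) = 38
Step 4: Merge (G+B)(27) + D(29) = 56
Step 5: Merge ((H+J)+E)(38) + ((G+B)+D)(56) = 94
Read each symbol's code off the tree from the root (left child = 0, right child = 1).

Codes:
  D: 11 (length 2)
  J: 001 (length 3)
  H: 000 (length 3)
  G: 100 (length 3)
  B: 101 (length 3)
  E: 01 (length 2)
Average code length: 232/94 = 2.4681 bits/symbol


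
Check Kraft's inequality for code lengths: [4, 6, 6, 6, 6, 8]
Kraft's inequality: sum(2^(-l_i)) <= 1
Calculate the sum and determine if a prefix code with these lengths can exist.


Sum = 2^(-4) + 2^(-6) + 2^(-6) + 2^(-6) + 2^(-6) + 2^(-8)
    = 0.0625 + 0.015625 + 0.015625 + 0.015625 + 0.015625 + 0.00390625
    = 33/256 = 0.12890625
Since 0.12890625 <= 1, Kraft's inequality IS satisfied.
A prefix code with these lengths CAN exist.

Kraft sum = 0.12890625. Satisfied.


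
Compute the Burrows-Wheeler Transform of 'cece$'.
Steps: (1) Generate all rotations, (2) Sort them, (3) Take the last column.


Rotations (sorted):
  0: $cece -> last char: e
  1: ce$ce -> last char: e
  2: cece$ -> last char: $
  3: e$cec -> last char: c
  4: ece$c -> last char: c


BWT = ee$cc


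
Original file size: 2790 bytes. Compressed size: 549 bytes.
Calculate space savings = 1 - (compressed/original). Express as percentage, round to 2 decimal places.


ratio = compressed/original = 549/2790 = 0.196774
savings = 1 - ratio = 1 - 0.196774 = 0.803226
as a percentage: 0.803226 * 100 = 80.32%

Space savings = 1 - 549/2790 = 80.32%


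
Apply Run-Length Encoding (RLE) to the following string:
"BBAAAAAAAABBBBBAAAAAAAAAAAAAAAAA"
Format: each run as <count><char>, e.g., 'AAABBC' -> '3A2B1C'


Scanning runs left to right:
  i=0: run of 'B' x 2 -> '2B'
  i=2: run of 'A' x 8 -> '8A'
  i=10: run of 'B' x 5 -> '5B'
  i=15: run of 'A' x 17 -> '17A'

RLE = 2B8A5B17A


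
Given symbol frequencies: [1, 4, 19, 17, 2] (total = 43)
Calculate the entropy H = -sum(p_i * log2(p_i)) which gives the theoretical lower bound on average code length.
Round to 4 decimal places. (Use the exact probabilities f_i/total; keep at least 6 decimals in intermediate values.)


Per-symbol terms -p_i * log2(p_i) with p_i = f_i/43:
  p = 1/43 = 0.023256: log2(p) = -5.426265, -p*log2(p) = 0.126192
  p = 4/43 = 0.093023: log2(p) = -3.426265, -p*log2(p) = 0.318722
  p = 19/43 = 0.441860: log2(p) = -1.178337, -p*log2(p) = 0.520661
  p = 17/43 = 0.395349: log2(p) = -1.338802, -p*log2(p) = 0.529294
  p = 2/43 = 0.046512: log2(p) = -4.426265, -p*log2(p) = 0.205873
H = 0.126192 + 0.318722 + 0.520661 + 0.529294 + 0.205873 = 1.700742

H = 1.7007 bits/symbol


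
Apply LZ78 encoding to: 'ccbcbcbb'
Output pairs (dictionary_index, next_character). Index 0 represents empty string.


LZ78 encoding steps:
Dictionary: {0: ''}
Step 1: w='' (idx 0), next='c' -> output (0, 'c'), add 'c' as idx 1
Step 2: w='c' (idx 1), next='b' -> output (1, 'b'), add 'cb' as idx 2
Step 3: w='cb' (idx 2), next='c' -> output (2, 'c'), add 'cbc' as idx 3
Step 4: w='' (idx 0), next='b' -> output (0, 'b'), add 'b' as idx 4
Step 5: w='b' (idx 4), end of input -> output (4, '')


Encoded: [(0, 'c'), (1, 'b'), (2, 'c'), (0, 'b'), (4, '')]


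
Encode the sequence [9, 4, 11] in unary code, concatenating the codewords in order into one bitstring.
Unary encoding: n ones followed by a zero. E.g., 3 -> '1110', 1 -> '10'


Encode each number as n ones followed by a terminating 0:
  9 -> 1111111110 (10 bits)
  4 -> 11110 (5 bits)
  11 -> 111111111110 (12 bits)
Total length = 10 + 5 + 12 = 27 bits.

Unary([9, 4, 11]) = 111111111011110111111111110 (27 bits)


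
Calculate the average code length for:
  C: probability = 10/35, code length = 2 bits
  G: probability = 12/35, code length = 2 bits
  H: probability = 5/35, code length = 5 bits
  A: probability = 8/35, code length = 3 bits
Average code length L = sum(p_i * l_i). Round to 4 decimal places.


Weighted contributions p_i * l_i:
  C: (10/35) * 2 = 20/35
  G: (12/35) * 2 = 24/35
  H: (5/35) * 5 = 25/35
  A: (8/35) * 3 = 24/35
Sum = (20 + 24 + 25 + 24)/35 = 93/35

L = 93/35 = 2.6571 bits/symbol


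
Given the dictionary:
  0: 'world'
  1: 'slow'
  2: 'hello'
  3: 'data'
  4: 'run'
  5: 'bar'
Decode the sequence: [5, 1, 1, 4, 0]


Look up each index in the dictionary:
  5 -> 'bar'
  1 -> 'slow'
  1 -> 'slow'
  4 -> 'run'
  0 -> 'world'

Decoded: "bar slow slow run world"


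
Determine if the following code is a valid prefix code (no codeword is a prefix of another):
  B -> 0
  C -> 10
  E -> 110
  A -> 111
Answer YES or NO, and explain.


Checking each pair (does one codeword prefix another?):
  B='0' vs C='10': no prefix
  B='0' vs E='110': no prefix
  B='0' vs A='111': no prefix
  C='10' vs B='0': no prefix
  C='10' vs E='110': no prefix
  C='10' vs A='111': no prefix
  E='110' vs B='0': no prefix
  E='110' vs C='10': no prefix
  E='110' vs A='111': no prefix
  A='111' vs B='0': no prefix
  A='111' vs C='10': no prefix
  A='111' vs E='110': no prefix
No violation found over all pairs.

YES -- this is a valid prefix code. No codeword is a prefix of any other codeword.


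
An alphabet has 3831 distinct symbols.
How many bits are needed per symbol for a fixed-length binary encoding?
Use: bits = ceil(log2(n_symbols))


log2(3831) = 11.9035
Bracket: 2^11 = 2048 < 3831 <= 2^12 = 4096
So ceil(log2(3831)) = 12

bits = ceil(log2(3831)) = ceil(11.9035) = 12 bits


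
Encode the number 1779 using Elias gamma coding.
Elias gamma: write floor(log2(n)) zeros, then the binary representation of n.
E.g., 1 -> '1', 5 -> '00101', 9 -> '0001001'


num_bits = floor(log2(1779)) + 1 = 11
leading_zeros = num_bits - 1 = 10
binary(1779) = 11011110011

Elias gamma(1779) = '0000000000' + '11011110011' = 000000000011011110011 (21 bits)


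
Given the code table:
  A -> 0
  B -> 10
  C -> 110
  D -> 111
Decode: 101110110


Decoding:
10 -> B
111 -> D
0 -> A
110 -> C


Result: BDAC


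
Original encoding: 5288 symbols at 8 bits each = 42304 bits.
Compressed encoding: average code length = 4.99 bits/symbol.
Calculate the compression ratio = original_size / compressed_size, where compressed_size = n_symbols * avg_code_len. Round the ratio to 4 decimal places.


original_size = n_symbols * orig_bits = 5288 * 8 = 42304 bits
compressed_size = n_symbols * avg_code_len = 5288 * 4.99 = 26387.12 bits
ratio = original_size / compressed_size = 42304 / 26387.12 = 1.6032

Compression ratio = 1.6032


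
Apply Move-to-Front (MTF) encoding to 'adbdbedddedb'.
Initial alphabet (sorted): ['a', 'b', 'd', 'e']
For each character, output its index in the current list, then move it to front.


MTF encoding:
'a': index 0 in ['a', 'b', 'd', 'e'] -> ['a', 'b', 'd', 'e']
'd': index 2 in ['a', 'b', 'd', 'e'] -> ['d', 'a', 'b', 'e']
'b': index 2 in ['d', 'a', 'b', 'e'] -> ['b', 'd', 'a', 'e']
'd': index 1 in ['b', 'd', 'a', 'e'] -> ['d', 'b', 'a', 'e']
'b': index 1 in ['d', 'b', 'a', 'e'] -> ['b', 'd', 'a', 'e']
'e': index 3 in ['b', 'd', 'a', 'e'] -> ['e', 'b', 'd', 'a']
'd': index 2 in ['e', 'b', 'd', 'a'] -> ['d', 'e', 'b', 'a']
'd': index 0 in ['d', 'e', 'b', 'a'] -> ['d', 'e', 'b', 'a']
'd': index 0 in ['d', 'e', 'b', 'a'] -> ['d', 'e', 'b', 'a']
'e': index 1 in ['d', 'e', 'b', 'a'] -> ['e', 'd', 'b', 'a']
'd': index 1 in ['e', 'd', 'b', 'a'] -> ['d', 'e', 'b', 'a']
'b': index 2 in ['d', 'e', 'b', 'a'] -> ['b', 'd', 'e', 'a']


Output: [0, 2, 2, 1, 1, 3, 2, 0, 0, 1, 1, 2]


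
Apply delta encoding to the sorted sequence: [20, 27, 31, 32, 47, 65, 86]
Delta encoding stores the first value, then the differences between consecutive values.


First value: 20
Deltas:
  27 - 20 = 7
  31 - 27 = 4
  32 - 31 = 1
  47 - 32 = 15
  65 - 47 = 18
  86 - 65 = 21


Delta encoded: [20, 7, 4, 1, 15, 18, 21]


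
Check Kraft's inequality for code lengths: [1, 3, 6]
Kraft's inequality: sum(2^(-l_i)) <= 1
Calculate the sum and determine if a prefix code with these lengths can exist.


Sum = 2^(-1) + 2^(-3) + 2^(-6)
    = 0.5 + 0.125 + 0.015625
    = 41/64 = 0.640625
Since 0.640625 <= 1, Kraft's inequality IS satisfied.
A prefix code with these lengths CAN exist.

Kraft sum = 0.640625. Satisfied.


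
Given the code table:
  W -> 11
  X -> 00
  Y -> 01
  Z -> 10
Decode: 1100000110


Decoding:
11 -> W
00 -> X
00 -> X
01 -> Y
10 -> Z


Result: WXXYZ


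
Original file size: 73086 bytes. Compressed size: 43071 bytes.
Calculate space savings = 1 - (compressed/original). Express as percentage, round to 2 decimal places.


ratio = compressed/original = 43071/73086 = 0.589319
savings = 1 - ratio = 1 - 0.589319 = 0.410681
as a percentage: 0.410681 * 100 = 41.07%

Space savings = 1 - 43071/73086 = 41.07%


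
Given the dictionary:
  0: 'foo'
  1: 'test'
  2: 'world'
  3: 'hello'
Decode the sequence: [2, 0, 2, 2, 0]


Look up each index in the dictionary:
  2 -> 'world'
  0 -> 'foo'
  2 -> 'world'
  2 -> 'world'
  0 -> 'foo'

Decoded: "world foo world world foo"


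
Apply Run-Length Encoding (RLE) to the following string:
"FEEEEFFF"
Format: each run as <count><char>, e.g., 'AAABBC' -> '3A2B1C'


Scanning runs left to right:
  i=0: run of 'F' x 1 -> '1F'
  i=1: run of 'E' x 4 -> '4E'
  i=5: run of 'F' x 3 -> '3F'

RLE = 1F4E3F


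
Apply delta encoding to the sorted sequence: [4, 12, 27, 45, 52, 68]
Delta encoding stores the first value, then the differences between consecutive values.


First value: 4
Deltas:
  12 - 4 = 8
  27 - 12 = 15
  45 - 27 = 18
  52 - 45 = 7
  68 - 52 = 16


Delta encoded: [4, 8, 15, 18, 7, 16]


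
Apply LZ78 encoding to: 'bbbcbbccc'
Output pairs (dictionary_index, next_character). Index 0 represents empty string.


LZ78 encoding steps:
Dictionary: {0: ''}
Step 1: w='' (idx 0), next='b' -> output (0, 'b'), add 'b' as idx 1
Step 2: w='b' (idx 1), next='b' -> output (1, 'b'), add 'bb' as idx 2
Step 3: w='' (idx 0), next='c' -> output (0, 'c'), add 'c' as idx 3
Step 4: w='bb' (idx 2), next='c' -> output (2, 'c'), add 'bbc' as idx 4
Step 5: w='c' (idx 3), next='c' -> output (3, 'c'), add 'cc' as idx 5


Encoded: [(0, 'b'), (1, 'b'), (0, 'c'), (2, 'c'), (3, 'c')]


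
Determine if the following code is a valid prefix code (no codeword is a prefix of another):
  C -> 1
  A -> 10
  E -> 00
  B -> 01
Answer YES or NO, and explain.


Checking each pair (does one codeword prefix another?):
  C='1' vs A='10': prefix -- VIOLATION

NO -- this is NOT a valid prefix code. C (1) is a prefix of A (10).


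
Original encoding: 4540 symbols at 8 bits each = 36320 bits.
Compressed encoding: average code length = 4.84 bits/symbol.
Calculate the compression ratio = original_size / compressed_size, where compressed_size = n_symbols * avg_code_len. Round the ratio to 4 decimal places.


original_size = n_symbols * orig_bits = 4540 * 8 = 36320 bits
compressed_size = n_symbols * avg_code_len = 4540 * 4.84 = 21973.6 bits
ratio = original_size / compressed_size = 36320 / 21973.6 = 1.6529

Compression ratio = 1.6529


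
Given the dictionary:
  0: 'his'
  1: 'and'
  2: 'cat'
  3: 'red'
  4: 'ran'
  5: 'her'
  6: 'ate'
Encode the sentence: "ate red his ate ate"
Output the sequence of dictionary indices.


Look up each word in the dictionary:
  'ate' -> 6
  'red' -> 3
  'his' -> 0
  'ate' -> 6
  'ate' -> 6

Encoded: [6, 3, 0, 6, 6]


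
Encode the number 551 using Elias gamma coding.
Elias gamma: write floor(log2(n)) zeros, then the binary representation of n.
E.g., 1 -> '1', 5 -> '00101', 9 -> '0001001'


num_bits = floor(log2(551)) + 1 = 10
leading_zeros = num_bits - 1 = 9
binary(551) = 1000100111

Elias gamma(551) = '000000000' + '1000100111' = 0000000001000100111 (19 bits)


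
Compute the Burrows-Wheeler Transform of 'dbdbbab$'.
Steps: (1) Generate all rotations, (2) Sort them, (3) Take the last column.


Rotations (sorted):
  0: $dbdbbab -> last char: b
  1: ab$dbdbb -> last char: b
  2: b$dbdbba -> last char: a
  3: bab$dbdb -> last char: b
  4: bbab$dbd -> last char: d
  5: bdbbab$d -> last char: d
  6: dbbab$db -> last char: b
  7: dbdbbab$ -> last char: $


BWT = bbabddb$


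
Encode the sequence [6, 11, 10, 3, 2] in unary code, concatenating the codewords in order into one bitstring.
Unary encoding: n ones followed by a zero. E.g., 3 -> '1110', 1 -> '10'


Encode each number as n ones followed by a terminating 0:
  6 -> 1111110 (7 bits)
  11 -> 111111111110 (12 bits)
  10 -> 11111111110 (11 bits)
  3 -> 1110 (4 bits)
  2 -> 110 (3 bits)
Total length = 7 + 12 + 11 + 4 + 3 = 37 bits.

Unary([6, 11, 10, 3, 2]) = 1111110111111111110111111111101110110 (37 bits)


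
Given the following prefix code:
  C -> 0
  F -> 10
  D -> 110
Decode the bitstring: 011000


Decoding step by step:
Bits 0 -> C
Bits 110 -> D
Bits 0 -> C
Bits 0 -> C


Decoded message: CDCC


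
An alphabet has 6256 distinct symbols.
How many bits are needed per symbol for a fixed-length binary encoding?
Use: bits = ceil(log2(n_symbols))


log2(6256) = 12.611
Bracket: 2^12 = 4096 < 6256 <= 2^13 = 8192
So ceil(log2(6256)) = 13

bits = ceil(log2(6256)) = ceil(12.611) = 13 bits


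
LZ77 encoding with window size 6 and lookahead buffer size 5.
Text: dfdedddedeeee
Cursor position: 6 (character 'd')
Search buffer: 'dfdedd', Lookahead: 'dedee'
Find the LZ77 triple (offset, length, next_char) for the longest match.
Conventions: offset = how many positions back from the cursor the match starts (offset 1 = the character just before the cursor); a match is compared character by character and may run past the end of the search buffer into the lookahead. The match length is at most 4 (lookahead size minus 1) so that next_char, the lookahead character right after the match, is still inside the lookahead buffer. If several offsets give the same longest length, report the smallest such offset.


Try each offset into the search buffer:
  offset=1 (pos 5, char 'd'): match length 1
  offset=2 (pos 4, char 'd'): match length 1
  offset=3 (pos 3, char 'e'): match length 0
  offset=4 (pos 2, char 'd'): match length 3
  offset=5 (pos 1, char 'f'): match length 0
  offset=6 (pos 0, char 'd'): match length 1
Longest match has length 3 at offset 4.
next_char = character at position 6 + 3 = 9 -> 'e'

Best match: offset=4, length=3 (matching 'ded' starting at position 2)
LZ77 triple: (4, 3, 'e')


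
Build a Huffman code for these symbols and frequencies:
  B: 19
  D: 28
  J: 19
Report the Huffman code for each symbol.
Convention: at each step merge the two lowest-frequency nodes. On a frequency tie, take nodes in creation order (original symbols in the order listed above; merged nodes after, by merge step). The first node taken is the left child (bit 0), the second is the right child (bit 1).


Huffman tree construction:
Step 1: Merge B(19) + J(19) = 38
Step 2: Merge D(28) + (B+J)(38) = 66
Read each symbol's code off the tree from the root (left child = 0, right child = 1).

Codes:
  B: 10 (length 2)
  D: 0 (length 1)
  J: 11 (length 2)
Average code length: 104/66 = 1.5758 bits/symbol


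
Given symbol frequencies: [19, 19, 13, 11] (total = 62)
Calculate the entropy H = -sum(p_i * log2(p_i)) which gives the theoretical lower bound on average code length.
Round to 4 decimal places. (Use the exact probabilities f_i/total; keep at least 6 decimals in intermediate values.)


Per-symbol terms -p_i * log2(p_i) with p_i = f_i/62:
  p = 19/62 = 0.306452: log2(p) = -1.706269, -p*log2(p) = 0.522889
  p = 19/62 = 0.306452: log2(p) = -1.706269, -p*log2(p) = 0.522889
  p = 13/62 = 0.209677: log2(p) = -2.253757, -p*log2(p) = 0.472562
  p = 11/62 = 0.177419: log2(p) = -2.494765, -p*log2(p) = 0.442620
H = 0.522889 + 0.522889 + 0.472562 + 0.442620 = 1.960960

H = 1.961 bits/symbol


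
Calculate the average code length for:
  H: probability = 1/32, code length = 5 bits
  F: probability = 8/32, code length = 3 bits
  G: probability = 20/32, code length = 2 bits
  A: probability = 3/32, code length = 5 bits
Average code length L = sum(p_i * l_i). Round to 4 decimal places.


Weighted contributions p_i * l_i:
  H: (1/32) * 5 = 5/32
  F: (8/32) * 3 = 24/32
  G: (20/32) * 2 = 40/32
  A: (3/32) * 5 = 15/32
Sum = (5 + 24 + 40 + 15)/32 = 84/32

L = 84/32 = 2.6250 bits/symbol


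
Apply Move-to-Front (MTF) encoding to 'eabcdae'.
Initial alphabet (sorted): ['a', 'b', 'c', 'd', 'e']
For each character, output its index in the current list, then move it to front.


MTF encoding:
'e': index 4 in ['a', 'b', 'c', 'd', 'e'] -> ['e', 'a', 'b', 'c', 'd']
'a': index 1 in ['e', 'a', 'b', 'c', 'd'] -> ['a', 'e', 'b', 'c', 'd']
'b': index 2 in ['a', 'e', 'b', 'c', 'd'] -> ['b', 'a', 'e', 'c', 'd']
'c': index 3 in ['b', 'a', 'e', 'c', 'd'] -> ['c', 'b', 'a', 'e', 'd']
'd': index 4 in ['c', 'b', 'a', 'e', 'd'] -> ['d', 'c', 'b', 'a', 'e']
'a': index 3 in ['d', 'c', 'b', 'a', 'e'] -> ['a', 'd', 'c', 'b', 'e']
'e': index 4 in ['a', 'd', 'c', 'b', 'e'] -> ['e', 'a', 'd', 'c', 'b']


Output: [4, 1, 2, 3, 4, 3, 4]


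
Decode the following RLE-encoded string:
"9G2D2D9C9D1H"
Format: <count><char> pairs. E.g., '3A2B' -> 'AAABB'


Expanding each <count><char> pair:
  9G -> 'GGGGGGGGG'
  2D -> 'DD'
  2D -> 'DD'
  9C -> 'CCCCCCCCC'
  9D -> 'DDDDDDDDD'
  1H -> 'H'

Decoded = GGGGGGGGGDDDDCCCCCCCCCDDDDDDDDDH


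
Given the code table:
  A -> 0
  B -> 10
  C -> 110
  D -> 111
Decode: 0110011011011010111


Decoding:
0 -> A
110 -> C
0 -> A
110 -> C
110 -> C
110 -> C
10 -> B
111 -> D


Result: ACACCCBD
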